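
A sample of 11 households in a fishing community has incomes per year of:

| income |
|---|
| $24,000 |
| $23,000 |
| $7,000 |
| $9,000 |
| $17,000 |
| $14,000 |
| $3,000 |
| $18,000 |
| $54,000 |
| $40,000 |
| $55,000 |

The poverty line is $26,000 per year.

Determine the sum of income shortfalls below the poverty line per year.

Below z: $3,000, $7,000, $9,000, $14,000, $17,000, $18,000, $23,000, $24,000 (q = 8 of N = 11).
Individual gaps: 26000−3000 = 23000; 26000−7000 = 19000; 26000−9000 = 17000; 26000−14000 = 12000; 26000−17000 = 9000; 26000−18000 = 8000; 26000−23000 = 3000; 26000−24000 = 2000.
Aggregate gap = $93,000.

$93,000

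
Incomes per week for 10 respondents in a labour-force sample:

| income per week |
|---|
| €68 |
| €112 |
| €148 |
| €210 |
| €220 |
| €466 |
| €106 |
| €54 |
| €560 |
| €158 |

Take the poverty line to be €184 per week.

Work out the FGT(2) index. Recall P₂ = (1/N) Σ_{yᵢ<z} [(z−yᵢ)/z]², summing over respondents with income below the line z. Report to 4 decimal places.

Below the line: €54, €68, €106, €112, €148, €158 (q = 6 of N = 10).
Gap ratios (z−y)/z: (184−54)/184 = 0.7065; (184−68)/184 = 0.6304; (184−106)/184 = 0.4239; (184−112)/184 = 0.3913; (184−148)/184 = 0.1957; (184−158)/184 = 0.1413.
Squared: 0.4992; 0.3974; 0.1797; 0.1531; 0.0383; 0.0200.
Sum = 1.287689; P₂ = 1.287689 / 10 = 0.1288.

0.1288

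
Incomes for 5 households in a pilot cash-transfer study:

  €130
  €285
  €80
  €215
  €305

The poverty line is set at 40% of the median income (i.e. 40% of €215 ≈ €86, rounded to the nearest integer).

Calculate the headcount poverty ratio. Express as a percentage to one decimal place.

1 of the 5 households have income below €86.
H = 1/5 = 20.0%.

20.0%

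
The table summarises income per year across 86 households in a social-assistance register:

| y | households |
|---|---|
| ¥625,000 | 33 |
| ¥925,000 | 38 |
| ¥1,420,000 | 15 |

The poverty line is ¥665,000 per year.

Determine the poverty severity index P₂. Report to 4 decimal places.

Below the line: 33×¥625,000 (q = 33 of N = 86).
Relative gaps: (665000−625000)/665000 = 0.0602 (×33).
Squared: 0.0036 (×33).
Sum = 0.119396; P₂ = 0.119396 / 86 = 0.0014.

0.0014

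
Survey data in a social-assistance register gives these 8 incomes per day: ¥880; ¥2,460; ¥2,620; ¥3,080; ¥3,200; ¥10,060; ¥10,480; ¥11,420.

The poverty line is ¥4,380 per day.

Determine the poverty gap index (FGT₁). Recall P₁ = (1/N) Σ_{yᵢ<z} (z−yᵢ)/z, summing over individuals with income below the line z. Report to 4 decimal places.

0.2757

Below the line: ¥880, ¥2,460, ¥2,620, ¥3,080, ¥3,200 (q = 5 of N = 8).
Shortfall ratios: (4380−880)/4380 = 0.7991; (4380−2460)/4380 = 0.4384; (4380−2620)/4380 = 0.4018; (4380−3080)/4380 = 0.2968; (4380−3200)/4380 = 0.2694.
Σ = 2.205479. Dividing by the full population N = 8 gives P₁ = 0.2757.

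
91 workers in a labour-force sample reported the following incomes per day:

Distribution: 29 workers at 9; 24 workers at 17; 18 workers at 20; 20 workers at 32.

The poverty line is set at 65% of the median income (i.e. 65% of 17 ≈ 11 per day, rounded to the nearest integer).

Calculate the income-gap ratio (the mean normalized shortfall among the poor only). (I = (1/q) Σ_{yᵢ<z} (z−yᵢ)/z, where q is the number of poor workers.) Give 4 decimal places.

Poor units: 29×9 (q = 29 of N = 91).
Shortfall ratios (z−y)/z: 0.1818 (×29); sum = 5.272727.
The income-gap ratio divides by q (the poor only): 5.272727 / 29 = 0.1818.

0.1818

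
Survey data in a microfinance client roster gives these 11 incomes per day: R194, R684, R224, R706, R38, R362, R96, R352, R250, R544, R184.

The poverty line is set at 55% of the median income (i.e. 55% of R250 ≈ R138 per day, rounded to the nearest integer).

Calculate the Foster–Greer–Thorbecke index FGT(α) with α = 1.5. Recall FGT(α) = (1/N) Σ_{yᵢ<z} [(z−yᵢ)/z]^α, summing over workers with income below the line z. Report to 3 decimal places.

0.071

Below the line: R38, R96 (q = 2 of N = 11).
Normalized shortfalls: (138−38)/138 = 0.7246; (138−96)/138 = 0.3043.
Raised to α = 1.5: 0.61685; 0.16790.
Sum = 0.784754; FGT(1.5) = 0.784754 / 11 = 0.071.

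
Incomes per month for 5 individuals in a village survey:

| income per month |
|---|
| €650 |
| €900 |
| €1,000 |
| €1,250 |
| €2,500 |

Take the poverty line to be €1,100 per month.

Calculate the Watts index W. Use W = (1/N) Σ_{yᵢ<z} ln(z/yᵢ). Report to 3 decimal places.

Poor units: €650, €900, €1,000 (q = 3 of N = 5).
ln(z/y) terms: ln(1100/650) = 0.5261; ln(1100/900) = 0.2007; ln(1100/1000) = 0.0953.
W = 0.822074 / 5 = 0.164.

0.164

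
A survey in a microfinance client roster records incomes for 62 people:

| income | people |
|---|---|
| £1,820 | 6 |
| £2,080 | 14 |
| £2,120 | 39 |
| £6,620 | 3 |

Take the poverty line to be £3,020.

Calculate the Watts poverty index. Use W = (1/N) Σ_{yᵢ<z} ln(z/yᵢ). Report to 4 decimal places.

0.3558

Poor units: 6×£1,820, 14×£2,080, 39×£2,120 (q = 59 of N = 62).
Log gaps: ln(3020/1820) = 0.5064 (×6); ln(3020/2080) = 0.3729 (×14); ln(3020/2120) = 0.3538 (×39).
W = 22.058756 / 62 = 0.3558.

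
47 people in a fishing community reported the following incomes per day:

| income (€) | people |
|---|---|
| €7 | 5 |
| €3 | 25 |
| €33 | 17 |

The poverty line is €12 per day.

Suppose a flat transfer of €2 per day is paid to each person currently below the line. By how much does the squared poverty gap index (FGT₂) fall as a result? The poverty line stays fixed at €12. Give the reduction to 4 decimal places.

Before: below the line — 25×€3, 5×€7; squared poverty gap index (FGT₂) = 0.317671.
After the €2 transfer: below the line — 25×€5, 5×€9; squared poverty gap index (FGT₂) = 0.187648.
Reduction = 0.317671 − 0.187648 = 0.1300.

0.1300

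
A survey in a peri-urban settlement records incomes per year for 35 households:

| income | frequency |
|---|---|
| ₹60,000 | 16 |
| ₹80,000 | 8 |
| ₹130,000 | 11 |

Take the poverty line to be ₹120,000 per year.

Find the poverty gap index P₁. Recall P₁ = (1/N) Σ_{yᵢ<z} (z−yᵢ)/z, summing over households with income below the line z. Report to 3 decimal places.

Below the line: 16×₹60,000, 8×₹80,000 (q = 24 of N = 35).
Relative gaps: (120000−60000)/120000 = 0.5000 (×16); (120000−80000)/120000 = 0.3333 (×8).
Sum of shortfalls = 10.666667; P₁ averages over all N: 10.666667 / 35 = 0.305.

0.305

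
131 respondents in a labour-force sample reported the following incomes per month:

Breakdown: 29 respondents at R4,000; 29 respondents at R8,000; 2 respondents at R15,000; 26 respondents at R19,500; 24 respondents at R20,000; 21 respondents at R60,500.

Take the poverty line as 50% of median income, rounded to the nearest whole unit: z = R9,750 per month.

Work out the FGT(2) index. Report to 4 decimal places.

Below the line: 29×R4,000, 29×R8,000 (q = 58 of N = 131).
Gap ratios (z−y)/z: (9750−4000)/9750 = 0.5897 (×29); (9750−8000)/9750 = 0.1795 (×29).
Squared: 0.3478 (×29); 0.0322 (×29).
Sum = 11.020381; P₂ = 11.020381 / 131 = 0.0841.

0.0841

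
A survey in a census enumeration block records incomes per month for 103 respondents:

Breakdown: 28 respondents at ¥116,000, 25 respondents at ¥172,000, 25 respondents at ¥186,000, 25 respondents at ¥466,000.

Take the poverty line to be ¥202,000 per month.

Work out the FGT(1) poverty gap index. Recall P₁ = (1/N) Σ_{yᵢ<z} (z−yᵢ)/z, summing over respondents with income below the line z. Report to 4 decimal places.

Poor units: 28×¥116,000, 25×¥172,000, 25×¥186,000 (q = 78 of N = 103).
Shortfall ratios: (202000−116000)/202000 = 0.4257 (×28); (202000−172000)/202000 = 0.1485 (×25); (202000−186000)/202000 = 0.0792 (×25).
Σ = 17.613861. Dividing by the full population N = 103 gives P₁ = 0.1710.

0.1710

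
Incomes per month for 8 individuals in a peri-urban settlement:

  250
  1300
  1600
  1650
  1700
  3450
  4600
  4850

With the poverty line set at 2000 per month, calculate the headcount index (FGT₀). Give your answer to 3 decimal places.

0.625

5 of the 8 individuals have income below 2000.
H = 5/8 = 0.625.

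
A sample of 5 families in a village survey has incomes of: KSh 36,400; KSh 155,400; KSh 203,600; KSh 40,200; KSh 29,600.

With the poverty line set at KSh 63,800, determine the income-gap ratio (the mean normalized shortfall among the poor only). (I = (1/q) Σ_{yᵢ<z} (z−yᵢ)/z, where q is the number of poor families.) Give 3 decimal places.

Poor units: KSh 29,600, KSh 36,400, KSh 40,200 (q = 3 of N = 5).
Shortfall ratios (z−y)/z: 0.5361, 0.4295, 0.3699; sum = 1.335423.
The income-gap ratio divides by q (the poor only): 1.335423 / 3 = 0.445.

0.445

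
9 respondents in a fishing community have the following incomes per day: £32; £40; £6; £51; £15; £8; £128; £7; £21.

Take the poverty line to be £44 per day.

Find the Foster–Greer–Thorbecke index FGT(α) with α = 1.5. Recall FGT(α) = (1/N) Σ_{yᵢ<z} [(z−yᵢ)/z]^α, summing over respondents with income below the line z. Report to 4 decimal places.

0.3774

Poor units: £6, £7, £8, £15, £21, £32, £40 (q = 7 of N = 9).
Normalized shortfalls: (44−6)/44 = 0.8636; (44−7)/44 = 0.8409; (44−8)/44 = 0.8182; (44−15)/44 = 0.6591; (44−21)/44 = 0.5227; (44−32)/44 = 0.2727; (44−40)/44 = 0.0909.
Raised to α = 1.5: 0.80259; 0.77112; 0.74007; 0.53508; 0.37793; 0.14243; 0.02741.
Sum = 3.396639; FGT(1.5) = 3.396639 / 9 = 0.3774.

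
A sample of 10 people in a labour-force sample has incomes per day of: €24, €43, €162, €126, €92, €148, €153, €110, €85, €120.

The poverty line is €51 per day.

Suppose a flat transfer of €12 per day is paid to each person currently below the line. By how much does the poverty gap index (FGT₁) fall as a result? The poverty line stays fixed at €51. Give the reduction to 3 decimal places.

0.039

Before: below the line — €24, €43; poverty gap index (FGT₁) = 0.06863.
After the €12 transfer: below the line — €36; poverty gap index (FGT₁) = 0.02941.
Reduction = 0.06863 − 0.02941 = 0.039.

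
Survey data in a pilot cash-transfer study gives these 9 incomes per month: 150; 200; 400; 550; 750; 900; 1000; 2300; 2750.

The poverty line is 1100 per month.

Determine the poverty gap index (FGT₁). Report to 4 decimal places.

0.3788

Below the line: 150, 200, 400, 550, 750, 900, 1000 (q = 7 of N = 9).
Normalized shortfalls: (1100−150)/1100 = 0.8636; (1100−200)/1100 = 0.8182; (1100−400)/1100 = 0.6364; (1100−550)/1100 = 0.5000; (1100−750)/1100 = 0.3182; (1100−900)/1100 = 0.1818; (1100−1000)/1100 = 0.0909.
Σ = 3.409091. Dividing by the full population N = 9 gives P₁ = 0.3788.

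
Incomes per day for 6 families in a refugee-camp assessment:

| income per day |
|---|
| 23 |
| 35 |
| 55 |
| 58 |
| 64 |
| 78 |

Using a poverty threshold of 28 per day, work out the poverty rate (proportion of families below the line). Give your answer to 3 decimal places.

1 of the 6 families have income below 28.
H = 1/6 = 0.167.

0.167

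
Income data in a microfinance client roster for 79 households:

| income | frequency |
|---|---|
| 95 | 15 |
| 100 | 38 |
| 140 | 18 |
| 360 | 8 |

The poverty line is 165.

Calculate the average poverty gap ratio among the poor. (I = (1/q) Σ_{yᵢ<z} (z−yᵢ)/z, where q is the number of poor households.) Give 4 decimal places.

0.3389

Poor units: 15×95, 38×100, 18×140 (q = 71 of N = 79).
Relative gaps: 0.4242 (×15), 0.3939 (×38), 0.1515 (×18); sum = 24.060606.
I averages over the q = 71 poor units only: 24.060606 / 71 = 0.3389.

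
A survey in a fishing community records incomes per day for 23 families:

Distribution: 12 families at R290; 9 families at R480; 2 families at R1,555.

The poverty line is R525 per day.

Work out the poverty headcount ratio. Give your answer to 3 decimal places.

0.913

21 of the 23 families have income below R525.
H = 21/23 = 0.913.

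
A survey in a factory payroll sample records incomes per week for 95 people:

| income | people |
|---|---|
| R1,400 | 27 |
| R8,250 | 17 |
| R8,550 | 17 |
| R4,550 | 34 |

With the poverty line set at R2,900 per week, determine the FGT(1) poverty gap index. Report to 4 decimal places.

Below the line: 27×R1,400 (q = 27 of N = 95).
Relative gaps: (2900−1400)/2900 = 0.5172 (×27).
Σ = 13.965517. Dividing by the full population N = 95 gives P₁ = 0.1470.

0.1470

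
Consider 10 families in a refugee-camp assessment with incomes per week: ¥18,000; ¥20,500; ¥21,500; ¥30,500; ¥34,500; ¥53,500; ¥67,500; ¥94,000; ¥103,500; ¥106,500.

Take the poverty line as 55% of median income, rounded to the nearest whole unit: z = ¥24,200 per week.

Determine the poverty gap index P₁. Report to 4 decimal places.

Poor units: ¥18,000, ¥20,500, ¥21,500 (q = 3 of N = 10).
Normalized shortfalls: (24200−18000)/24200 = 0.2562; (24200−20500)/24200 = 0.1529; (24200−21500)/24200 = 0.1116.
Sum of shortfalls = 0.520661; P₁ averages over all N: 0.520661 / 10 = 0.0521.

0.0521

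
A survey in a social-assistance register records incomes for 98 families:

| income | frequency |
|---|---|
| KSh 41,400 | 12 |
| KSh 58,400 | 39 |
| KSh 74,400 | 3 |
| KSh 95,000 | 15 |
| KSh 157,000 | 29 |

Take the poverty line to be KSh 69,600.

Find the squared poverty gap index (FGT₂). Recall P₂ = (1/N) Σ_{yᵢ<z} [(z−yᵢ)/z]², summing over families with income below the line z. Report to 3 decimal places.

Below z: 12×KSh 41,400, 39×KSh 58,400 (q = 51 of N = 98).
Relative gaps: (69600−41400)/69600 = 0.4052 (×12); (69600−58400)/69600 = 0.1609 (×39).
Squared: 0.1642 (×12); 0.0259 (×39).
Sum = 2.979885; P₂ = 2.979885 / 98 = 0.030.

0.030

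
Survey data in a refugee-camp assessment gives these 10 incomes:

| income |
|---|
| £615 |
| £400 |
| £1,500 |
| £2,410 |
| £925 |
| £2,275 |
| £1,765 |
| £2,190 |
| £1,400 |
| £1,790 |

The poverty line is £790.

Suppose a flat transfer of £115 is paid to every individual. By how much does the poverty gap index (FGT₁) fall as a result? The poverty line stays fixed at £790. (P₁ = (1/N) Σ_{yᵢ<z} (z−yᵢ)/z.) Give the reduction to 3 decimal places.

Before: below the line — £400, £615; poverty gap index (FGT₁) = 0.07152.
After the £115 transfer: below the line — £515, £730; poverty gap index (FGT₁) = 0.04241.
Reduction = 0.07152 − 0.04241 = 0.029.

0.029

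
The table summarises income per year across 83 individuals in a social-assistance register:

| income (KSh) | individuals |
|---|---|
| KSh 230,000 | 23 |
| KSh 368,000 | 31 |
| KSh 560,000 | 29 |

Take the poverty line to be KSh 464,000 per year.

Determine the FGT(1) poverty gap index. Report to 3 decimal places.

0.217

Incomes under z: 23×KSh 230,000, 31×KSh 368,000 (q = 54 of N = 83).
Gap ratios (z−y)/z: (464000−230000)/464000 = 0.5043 (×23); (464000−368000)/464000 = 0.2069 (×31).
Σ = 18.012931. Dividing by the full population N = 83 gives P₁ = 0.217.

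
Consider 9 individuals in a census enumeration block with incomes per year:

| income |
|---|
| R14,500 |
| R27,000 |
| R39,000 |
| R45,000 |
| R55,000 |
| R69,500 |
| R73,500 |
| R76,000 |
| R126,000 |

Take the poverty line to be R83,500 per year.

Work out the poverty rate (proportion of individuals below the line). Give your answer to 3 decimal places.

8 of the 9 individuals have income below R83,500.
H = 8/9 = 0.889.

0.889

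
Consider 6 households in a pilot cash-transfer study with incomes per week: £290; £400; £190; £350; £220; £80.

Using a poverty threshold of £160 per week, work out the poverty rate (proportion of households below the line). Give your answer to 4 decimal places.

0.1667

1 of the 6 households have income below £160.
H = 1/6 = 0.1667.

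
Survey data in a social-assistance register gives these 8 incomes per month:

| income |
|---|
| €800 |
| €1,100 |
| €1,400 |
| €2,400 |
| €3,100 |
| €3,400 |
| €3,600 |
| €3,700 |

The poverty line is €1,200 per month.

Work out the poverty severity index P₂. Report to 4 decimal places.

0.0148

Below z: €800, €1,100 (q = 2 of N = 8).
Relative gaps: (1200−800)/1200 = 0.3333; (1200−1100)/1200 = 0.0833.
Squared: 0.1111; 0.0069.
Sum = 0.118056; P₂ = 0.118056 / 8 = 0.0148.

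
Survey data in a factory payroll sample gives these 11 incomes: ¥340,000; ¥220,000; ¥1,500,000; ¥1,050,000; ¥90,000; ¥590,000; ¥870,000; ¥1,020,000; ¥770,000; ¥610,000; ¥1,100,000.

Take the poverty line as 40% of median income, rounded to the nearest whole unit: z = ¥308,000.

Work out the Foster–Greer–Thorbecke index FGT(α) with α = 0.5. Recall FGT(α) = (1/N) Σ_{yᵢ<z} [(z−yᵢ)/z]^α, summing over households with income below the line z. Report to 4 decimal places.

0.1251

Below the line: ¥90,000, ¥220,000 (q = 2 of N = 11).
Normalized shortfalls: (308000−90000)/308000 = 0.7078; (308000−220000)/308000 = 0.2857.
Raised to α = 0.5: 0.84130; 0.53452.
Sum = 1.375826; FGT(0.5) = 1.375826 / 11 = 0.1251.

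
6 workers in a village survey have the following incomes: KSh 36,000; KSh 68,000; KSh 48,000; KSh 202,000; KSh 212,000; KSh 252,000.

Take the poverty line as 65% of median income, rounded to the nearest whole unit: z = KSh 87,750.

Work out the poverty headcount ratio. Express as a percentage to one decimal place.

50.0%

3 of the 6 workers have income below KSh 87,750.
H = 3/6 = 50.0%.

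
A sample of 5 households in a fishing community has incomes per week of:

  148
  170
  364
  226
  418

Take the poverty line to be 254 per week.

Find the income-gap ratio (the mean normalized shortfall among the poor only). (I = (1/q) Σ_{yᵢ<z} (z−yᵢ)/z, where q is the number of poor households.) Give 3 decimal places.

0.286

Incomes under z: 148, 170, 226 (q = 3 of N = 5).
Relative gaps: 0.4173, 0.3307, 0.1102; sum = 0.858268.
I averages over the q = 3 poor units only: 0.858268 / 3 = 0.286.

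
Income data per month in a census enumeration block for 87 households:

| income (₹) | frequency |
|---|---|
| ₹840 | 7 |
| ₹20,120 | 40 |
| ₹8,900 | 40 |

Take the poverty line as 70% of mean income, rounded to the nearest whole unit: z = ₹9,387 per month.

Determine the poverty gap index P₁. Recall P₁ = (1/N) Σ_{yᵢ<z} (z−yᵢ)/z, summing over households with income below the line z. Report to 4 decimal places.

Incomes under z: 7×₹840, 40×₹8,900 (q = 47 of N = 87).
Relative gaps: (9387−840)/9387 = 0.9105 (×7); (9387−8900)/9387 = 0.0519 (×40).
Σ = 8.448812. Dividing by the full population N = 87 gives P₁ = 0.0971.

0.0971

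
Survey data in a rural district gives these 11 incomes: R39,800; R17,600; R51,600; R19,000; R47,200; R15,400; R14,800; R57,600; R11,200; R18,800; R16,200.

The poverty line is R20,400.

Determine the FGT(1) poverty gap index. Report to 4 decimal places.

0.1328

Incomes under z: R11,200, R14,800, R15,400, R16,200, R17,600, R18,800, R19,000 (q = 7 of N = 11).
Normalized shortfalls: (20400−11200)/20400 = 0.4510; (20400−14800)/20400 = 0.2745; (20400−15400)/20400 = 0.2451; (20400−16200)/20400 = 0.2059; (20400−17600)/20400 = 0.1373; (20400−18800)/20400 = 0.0784; (20400−19000)/20400 = 0.0686.
Σ = 1.460784. Dividing by the full population N = 11 gives P₁ = 0.1328.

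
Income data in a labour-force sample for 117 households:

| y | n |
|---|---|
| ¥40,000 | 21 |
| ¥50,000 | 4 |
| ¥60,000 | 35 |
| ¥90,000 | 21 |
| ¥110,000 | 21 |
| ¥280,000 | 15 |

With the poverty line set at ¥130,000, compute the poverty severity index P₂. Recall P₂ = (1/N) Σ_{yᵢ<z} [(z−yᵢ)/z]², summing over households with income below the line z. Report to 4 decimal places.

0.2069

Incomes under z: 21×¥40,000, 4×¥50,000, 35×¥60,000, 21×¥90,000, 21×¥110,000 (q = 102 of N = 117).
Gap ratios (z−y)/z: (130000−40000)/130000 = 0.6923 (×21); (130000−50000)/130000 = 0.6154 (×4); (130000−60000)/130000 = 0.5385 (×35); (130000−90000)/130000 = 0.3077 (×21); (130000−110000)/130000 = 0.1538 (×21).
Squared: 0.4793 (×21); 0.3787 (×4); 0.2899 (×35); 0.0947 (×21); 0.0237 (×21).
Sum = 24.213018; P₂ = 24.213018 / 117 = 0.2069.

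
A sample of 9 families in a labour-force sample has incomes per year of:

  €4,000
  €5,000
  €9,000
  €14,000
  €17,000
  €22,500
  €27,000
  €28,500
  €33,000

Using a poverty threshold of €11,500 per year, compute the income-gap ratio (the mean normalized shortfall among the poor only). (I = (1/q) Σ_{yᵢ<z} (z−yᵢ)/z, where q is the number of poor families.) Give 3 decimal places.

0.478

Below z: €4,000, €5,000, €9,000 (q = 3 of N = 9).
Relative gaps: 0.6522, 0.5652, 0.2174; sum = 1.434783.
I averages over the q = 3 poor units only: 1.434783 / 3 = 0.478.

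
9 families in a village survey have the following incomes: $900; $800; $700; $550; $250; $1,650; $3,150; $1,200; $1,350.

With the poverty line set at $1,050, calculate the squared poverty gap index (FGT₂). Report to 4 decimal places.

0.1106

Poor units: $250, $550, $700, $800, $900 (q = 5 of N = 9).
Shortfall ratios: (1050−250)/1050 = 0.7619; (1050−550)/1050 = 0.4762; (1050−700)/1050 = 0.3333; (1050−800)/1050 = 0.2381; (1050−900)/1050 = 0.1429.
Squared: 0.5805; 0.2268; 0.1111; 0.0567; 0.0204.
Sum = 0.995465; P₂ = 0.995465 / 9 = 0.1106.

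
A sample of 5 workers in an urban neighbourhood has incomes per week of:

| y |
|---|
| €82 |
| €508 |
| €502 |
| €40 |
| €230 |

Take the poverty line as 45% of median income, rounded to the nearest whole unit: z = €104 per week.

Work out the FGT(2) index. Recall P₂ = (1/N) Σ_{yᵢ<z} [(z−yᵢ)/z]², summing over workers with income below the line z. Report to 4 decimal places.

Below z: €40, €82 (q = 2 of N = 5).
Normalized shortfalls: (104−40)/104 = 0.6154; (104−82)/104 = 0.2115.
Squared: 0.3787; 0.0447.
Sum = 0.423447; P₂ = 0.423447 / 5 = 0.0847.

0.0847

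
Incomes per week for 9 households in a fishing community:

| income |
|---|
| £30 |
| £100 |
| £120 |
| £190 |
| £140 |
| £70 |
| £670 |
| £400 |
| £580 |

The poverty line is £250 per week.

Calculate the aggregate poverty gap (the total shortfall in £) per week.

Below the line: £30, £70, £100, £120, £140, £190 (q = 6 of N = 9).
Individual gaps: 250−30 = 220; 250−70 = 180; 250−100 = 150; 250−120 = 130; 250−140 = 110; 250−190 = 60.
Aggregate gap = £850.

£850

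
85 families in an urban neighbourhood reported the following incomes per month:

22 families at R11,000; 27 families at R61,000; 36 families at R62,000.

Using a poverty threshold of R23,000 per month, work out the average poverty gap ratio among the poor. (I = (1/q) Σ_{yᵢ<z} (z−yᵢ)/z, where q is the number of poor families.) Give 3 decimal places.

0.522

Below the line: 22×R11,000 (q = 22 of N = 85).
Relative gaps: 0.5217 (×22); sum = 11.478261.
The income-gap ratio divides by q (the poor only): 11.478261 / 22 = 0.522.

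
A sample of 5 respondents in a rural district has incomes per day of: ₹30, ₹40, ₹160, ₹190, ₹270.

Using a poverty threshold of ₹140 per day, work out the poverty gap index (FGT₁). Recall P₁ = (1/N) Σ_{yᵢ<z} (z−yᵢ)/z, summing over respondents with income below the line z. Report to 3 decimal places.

Below the line: ₹30, ₹40 (q = 2 of N = 5).
Shortfall ratios: (140−30)/140 = 0.7857; (140−40)/140 = 0.7143.
Σ = 1.500000. Dividing by the full population N = 5 gives P₁ = 0.300.

0.300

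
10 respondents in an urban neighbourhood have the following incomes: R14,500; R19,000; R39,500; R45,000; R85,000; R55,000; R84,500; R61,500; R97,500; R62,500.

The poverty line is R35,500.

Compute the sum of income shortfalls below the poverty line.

R37,500

Below the line: R14,500, R19,000 (q = 2 of N = 10).
Individual gaps: 35500−14500 = 21000; 35500−19000 = 16500.
Aggregate gap = R37,500.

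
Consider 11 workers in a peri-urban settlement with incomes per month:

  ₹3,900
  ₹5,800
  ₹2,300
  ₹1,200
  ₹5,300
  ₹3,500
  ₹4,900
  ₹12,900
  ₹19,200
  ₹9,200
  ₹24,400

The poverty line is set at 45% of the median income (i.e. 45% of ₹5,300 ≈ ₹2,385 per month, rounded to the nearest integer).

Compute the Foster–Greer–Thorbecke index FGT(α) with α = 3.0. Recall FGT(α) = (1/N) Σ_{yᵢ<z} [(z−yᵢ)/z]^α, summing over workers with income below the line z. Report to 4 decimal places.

Below the line: ₹1,200, ₹2,300 (q = 2 of N = 11).
Relative gaps: (2385−1200)/2385 = 0.4969; (2385−2300)/2385 = 0.0356.
Raised to α = 3.0: 0.12266; 0.00005.
Sum = 0.122702; FGT(3.0) = 0.122702 / 11 = 0.0112.

0.0112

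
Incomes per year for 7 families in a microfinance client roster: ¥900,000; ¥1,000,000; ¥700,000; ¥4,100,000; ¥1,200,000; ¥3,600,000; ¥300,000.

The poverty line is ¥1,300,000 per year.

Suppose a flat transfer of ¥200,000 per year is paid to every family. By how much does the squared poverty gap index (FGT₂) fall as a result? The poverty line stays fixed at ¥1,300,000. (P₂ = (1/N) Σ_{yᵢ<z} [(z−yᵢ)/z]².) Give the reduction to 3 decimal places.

0.065

Before: below the line — ¥300,000, ¥700,000, ¥900,000, ¥1,000,000, ¥1,200,000; squared poverty gap index (FGT₂) = 0.13694.
After the ¥200,000 transfer: below the line — ¥500,000, ¥900,000, ¥1,100,000, ¥1,200,000; squared poverty gap index (FGT₂) = 0.07185.
Reduction = 0.13694 − 0.07185 = 0.065.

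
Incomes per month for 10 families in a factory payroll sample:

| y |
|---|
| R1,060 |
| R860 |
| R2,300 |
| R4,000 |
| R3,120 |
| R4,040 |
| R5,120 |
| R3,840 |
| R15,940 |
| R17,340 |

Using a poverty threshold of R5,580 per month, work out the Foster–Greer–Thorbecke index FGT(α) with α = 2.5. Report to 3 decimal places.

Poor units: R860, R1,060, R2,300, R3,120, R3,840, R4,000, R4,040, R5,120 (q = 8 of N = 10).
Relative gaps: (5580−860)/5580 = 0.8459; (5580−1060)/5580 = 0.8100; (5580−2300)/5580 = 0.5878; (5580−3120)/5580 = 0.4409; (5580−3840)/5580 = 0.3118; (5580−4000)/5580 = 0.2832; (5580−4040)/5580 = 0.2760; (5580−5120)/5580 = 0.0824.
Raised to α = 2.5: 0.65807; 0.59056; 0.26491; 0.12905; 0.05430; 0.04266; 0.04001; 0.00195.
Sum = 1.781508; FGT(2.5) = 1.781508 / 10 = 0.178.

0.178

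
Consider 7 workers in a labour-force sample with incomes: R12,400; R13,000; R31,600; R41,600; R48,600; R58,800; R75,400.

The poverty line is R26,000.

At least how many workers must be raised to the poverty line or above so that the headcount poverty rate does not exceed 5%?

2

Currently q = 2 of N = 7 are below the line (H = 0.286).
A headcount ratio of at most 5% allows at most ⌊0.05 × 7⌋ = 0 poor workers.
So at least 2 − 0 = 2 must be lifted.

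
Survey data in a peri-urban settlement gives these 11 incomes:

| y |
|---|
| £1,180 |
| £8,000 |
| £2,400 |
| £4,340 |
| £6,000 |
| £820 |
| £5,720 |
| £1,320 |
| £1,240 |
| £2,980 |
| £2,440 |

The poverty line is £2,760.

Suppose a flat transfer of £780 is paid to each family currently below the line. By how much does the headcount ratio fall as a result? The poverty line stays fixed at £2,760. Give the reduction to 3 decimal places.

0.182

Before: below the line — £820, £1,180, £1,240, £1,320, £2,400, £2,440; headcount ratio = 0.54545.
After the £780 transfer: below the line — £1,600, £1,960, £2,020, £2,100; headcount ratio = 0.36364.
Reduction = 0.54545 − 0.36364 = 0.182.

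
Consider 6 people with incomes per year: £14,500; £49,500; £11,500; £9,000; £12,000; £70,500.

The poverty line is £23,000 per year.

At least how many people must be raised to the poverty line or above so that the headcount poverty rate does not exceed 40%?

2

Currently q = 4 of N = 6 are below the line (H = 0.667).
A headcount ratio of at most 40% allows at most ⌊0.40 × 6⌋ = 2 poor people.
So at least 4 − 2 = 2 must be lifted.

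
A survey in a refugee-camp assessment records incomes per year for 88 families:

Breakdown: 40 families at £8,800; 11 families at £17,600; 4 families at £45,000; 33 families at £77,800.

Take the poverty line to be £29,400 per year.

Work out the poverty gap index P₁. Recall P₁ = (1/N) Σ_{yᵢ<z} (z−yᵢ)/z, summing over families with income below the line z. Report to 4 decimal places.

Incomes under z: 40×£8,800, 11×£17,600 (q = 51 of N = 88).
Shortfall ratios: (29400−8800)/29400 = 0.7007 (×40); (29400−17600)/29400 = 0.4014 (×11).
Sum of shortfalls = 32.442177; P₁ averages over all N: 32.442177 / 88 = 0.3687.

0.3687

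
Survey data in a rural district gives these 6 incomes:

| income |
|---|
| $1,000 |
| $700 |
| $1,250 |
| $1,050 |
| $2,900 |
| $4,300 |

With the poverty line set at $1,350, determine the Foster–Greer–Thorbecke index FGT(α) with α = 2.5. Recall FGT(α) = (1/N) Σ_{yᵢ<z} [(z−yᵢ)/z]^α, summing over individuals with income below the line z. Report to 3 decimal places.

Incomes under z: $700, $1,000, $1,050, $1,250 (q = 4 of N = 6).
Relative gaps: (1350−700)/1350 = 0.4815; (1350−1000)/1350 = 0.2593; (1350−1050)/1350 = 0.2222; (1350−1250)/1350 = 0.0741.
Raised to α = 2.5: 0.16086; 0.03422; 0.02328; 0.00149.
Sum = 0.219857; FGT(2.5) = 0.219857 / 6 = 0.037.

0.037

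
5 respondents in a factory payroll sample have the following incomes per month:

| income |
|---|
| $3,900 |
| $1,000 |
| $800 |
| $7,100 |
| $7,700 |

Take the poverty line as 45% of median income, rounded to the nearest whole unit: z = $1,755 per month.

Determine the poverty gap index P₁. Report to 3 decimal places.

0.195

Incomes under z: $800, $1,000 (q = 2 of N = 5).
Shortfall ratios: (1755−800)/1755 = 0.5442; (1755−1000)/1755 = 0.4302.
Σ = 0.974359. Dividing by the full population N = 5 gives P₁ = 0.195.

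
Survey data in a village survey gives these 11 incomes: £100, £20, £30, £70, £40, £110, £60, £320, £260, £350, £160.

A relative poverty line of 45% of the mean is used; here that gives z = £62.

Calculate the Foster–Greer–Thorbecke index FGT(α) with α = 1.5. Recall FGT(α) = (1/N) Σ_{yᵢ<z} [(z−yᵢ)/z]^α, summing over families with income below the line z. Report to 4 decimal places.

Incomes under z: £20, £30, £40, £60 (q = 4 of N = 11).
Shortfall ratios: (62−20)/62 = 0.6774; (62−30)/62 = 0.5161; (62−40)/62 = 0.3548; (62−60)/62 = 0.0323.
Raised to α = 1.5: 0.55755; 0.37080; 0.21137; 0.00579.
Sum = 1.145517; FGT(1.5) = 1.145517 / 11 = 0.1041.

0.1041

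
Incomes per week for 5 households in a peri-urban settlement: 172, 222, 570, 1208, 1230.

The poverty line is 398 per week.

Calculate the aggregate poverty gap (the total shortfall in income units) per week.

Below z: 172, 222 (q = 2 of N = 5).
Individual gaps: 398−172 = 226; 398−222 = 176.
Aggregate gap = 402.

402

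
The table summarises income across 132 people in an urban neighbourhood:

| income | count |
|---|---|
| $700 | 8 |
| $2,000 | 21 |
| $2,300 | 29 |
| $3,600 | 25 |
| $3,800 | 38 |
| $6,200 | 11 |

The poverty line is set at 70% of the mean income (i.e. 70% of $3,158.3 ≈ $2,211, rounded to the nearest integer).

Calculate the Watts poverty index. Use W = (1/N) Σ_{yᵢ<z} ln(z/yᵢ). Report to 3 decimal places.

0.086

Below z: 8×$700, 21×$2,000 (q = 29 of N = 132).
ln(z/y) terms: ln(2211/700) = 1.1501 (×8); ln(2211/2000) = 0.1003 (×21).
W = 11.307211 / 132 = 0.086.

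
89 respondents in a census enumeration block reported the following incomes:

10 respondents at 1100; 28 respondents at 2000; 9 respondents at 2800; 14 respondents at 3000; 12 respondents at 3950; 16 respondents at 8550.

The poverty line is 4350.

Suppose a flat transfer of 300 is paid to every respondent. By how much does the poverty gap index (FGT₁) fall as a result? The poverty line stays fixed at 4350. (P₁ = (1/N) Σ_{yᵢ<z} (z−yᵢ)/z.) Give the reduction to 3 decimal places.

0.057

Before: below the line — 10×1100, 28×2000, 9×2800, 14×3000, 12×3950; poverty gap index (FGT₁) = 0.35116.
After the 300 transfer: below the line — 10×1400, 28×2300, 9×3100, 14×3300, 12×4250; poverty gap index (FGT₁) = 0.29459.
Reduction = 0.35116 − 0.29459 = 0.057.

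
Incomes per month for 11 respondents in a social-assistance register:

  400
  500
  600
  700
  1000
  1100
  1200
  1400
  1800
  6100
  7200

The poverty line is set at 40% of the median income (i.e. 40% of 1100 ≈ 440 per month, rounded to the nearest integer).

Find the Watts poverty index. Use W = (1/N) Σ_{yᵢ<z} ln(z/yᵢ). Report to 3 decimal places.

Poor units: 400 (q = 1 of N = 11).
ln(z/y) terms: ln(440/400) = 0.0953.
W = 0.095310 / 11 = 0.009.

0.009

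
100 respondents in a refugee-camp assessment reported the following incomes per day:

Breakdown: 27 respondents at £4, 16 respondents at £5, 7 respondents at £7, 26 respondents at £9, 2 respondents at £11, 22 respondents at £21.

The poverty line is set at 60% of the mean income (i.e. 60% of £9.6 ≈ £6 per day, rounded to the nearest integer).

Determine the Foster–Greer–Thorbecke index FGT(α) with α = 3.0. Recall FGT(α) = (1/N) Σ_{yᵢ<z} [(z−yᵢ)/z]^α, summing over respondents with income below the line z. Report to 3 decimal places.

0.011

Below z: 27×£4, 16×£5 (q = 43 of N = 100).
Shortfall ratios: (6−4)/6 = 0.3333 (×27); (6−5)/6 = 0.1667 (×16).
Raised to α = 3.0: 0.03704 (×27); 0.00463 (×16).
Sum = 1.074074; FGT(3.0) = 1.074074 / 100 = 0.011.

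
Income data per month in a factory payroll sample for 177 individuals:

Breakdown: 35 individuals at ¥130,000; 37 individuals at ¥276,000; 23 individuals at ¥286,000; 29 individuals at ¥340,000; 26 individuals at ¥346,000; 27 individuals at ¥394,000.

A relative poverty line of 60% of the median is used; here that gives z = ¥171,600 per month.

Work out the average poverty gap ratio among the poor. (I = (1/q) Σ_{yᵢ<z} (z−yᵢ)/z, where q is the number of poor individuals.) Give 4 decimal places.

0.2424

Incomes under z: 35×¥130,000 (q = 35 of N = 177).
Relative gaps: 0.2424 (×35); sum = 8.484848.
I averages over the q = 35 poor units only: 8.484848 / 35 = 0.2424.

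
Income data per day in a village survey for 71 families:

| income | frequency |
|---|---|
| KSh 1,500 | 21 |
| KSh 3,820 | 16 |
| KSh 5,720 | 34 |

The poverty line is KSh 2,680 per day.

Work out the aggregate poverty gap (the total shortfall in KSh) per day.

KSh 24,780

Poor units: 21×KSh 1,500 (q = 21 of N = 71).
Individual gaps: 21×(2680−1500) = 24780.
Aggregate gap = KSh 24,780.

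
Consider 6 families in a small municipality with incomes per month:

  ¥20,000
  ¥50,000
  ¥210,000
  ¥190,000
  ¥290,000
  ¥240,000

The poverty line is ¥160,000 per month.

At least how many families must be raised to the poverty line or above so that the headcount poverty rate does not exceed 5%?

2

Currently q = 2 of N = 6 are below the line (H = 0.333).
A headcount ratio of at most 5% allows at most ⌊0.05 × 6⌋ = 0 poor families.
So at least 2 − 0 = 2 must be lifted.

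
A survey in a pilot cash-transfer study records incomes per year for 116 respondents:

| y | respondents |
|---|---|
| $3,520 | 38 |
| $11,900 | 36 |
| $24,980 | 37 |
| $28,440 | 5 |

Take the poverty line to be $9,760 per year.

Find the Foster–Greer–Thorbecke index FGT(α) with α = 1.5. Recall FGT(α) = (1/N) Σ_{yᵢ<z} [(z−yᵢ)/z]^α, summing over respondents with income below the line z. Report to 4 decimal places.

Poor units: 38×$3,520 (q = 38 of N = 116).
Normalized shortfalls: (9760−3520)/9760 = 0.6393 (×38).
Raised to α = 1.5: 0.51121 (×38).
Sum = 19.426106; FGT(1.5) = 19.426106 / 116 = 0.1675.

0.1675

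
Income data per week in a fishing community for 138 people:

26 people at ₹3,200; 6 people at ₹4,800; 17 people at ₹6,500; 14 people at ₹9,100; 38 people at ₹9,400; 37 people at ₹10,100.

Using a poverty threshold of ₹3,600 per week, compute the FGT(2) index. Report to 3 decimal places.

Below z: 26×₹3,200 (q = 26 of N = 138).
Relative gaps: (3600−3200)/3600 = 0.1111 (×26).
Squared: 0.0123 (×26).
Sum = 0.320988; P₂ = 0.320988 / 138 = 0.002.

0.002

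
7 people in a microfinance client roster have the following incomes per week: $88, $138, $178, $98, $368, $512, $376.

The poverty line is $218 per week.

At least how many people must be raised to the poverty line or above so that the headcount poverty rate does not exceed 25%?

4 of the 7 people are poor, so H = 4/7 = 0.571.
A headcount ratio of at most 25% allows at most ⌊0.25 × 7⌋ = 1 poor people.
So at least 4 − 1 = 3 must be lifted.

3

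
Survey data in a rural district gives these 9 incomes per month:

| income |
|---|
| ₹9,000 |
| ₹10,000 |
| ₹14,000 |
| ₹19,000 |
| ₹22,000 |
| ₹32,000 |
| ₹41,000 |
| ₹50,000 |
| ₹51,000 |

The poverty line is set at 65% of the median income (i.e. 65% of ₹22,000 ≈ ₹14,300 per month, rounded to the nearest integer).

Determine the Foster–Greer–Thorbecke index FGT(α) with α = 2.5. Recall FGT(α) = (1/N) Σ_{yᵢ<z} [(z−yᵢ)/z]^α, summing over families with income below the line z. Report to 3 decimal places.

0.015

Poor units: ₹9,000, ₹10,000, ₹14,000 (q = 3 of N = 9).
Gap ratios (z−y)/z: (14300−9000)/14300 = 0.3706; (14300−10000)/14300 = 0.3007; (14300−14000)/14300 = 0.0210.
Raised to α = 2.5: 0.08363; 0.04958; 0.00006.
Sum = 0.133274; FGT(2.5) = 0.133274 / 9 = 0.015.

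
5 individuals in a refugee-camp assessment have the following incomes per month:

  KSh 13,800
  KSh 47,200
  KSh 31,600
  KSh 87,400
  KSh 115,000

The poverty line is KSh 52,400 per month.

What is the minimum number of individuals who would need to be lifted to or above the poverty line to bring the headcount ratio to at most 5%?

3

Currently q = 3 of N = 5 are below the line (H = 0.600).
A headcount ratio of at most 5% allows at most ⌊0.05 × 5⌋ = 0 poor individuals.
So at least 3 − 0 = 3 must be lifted.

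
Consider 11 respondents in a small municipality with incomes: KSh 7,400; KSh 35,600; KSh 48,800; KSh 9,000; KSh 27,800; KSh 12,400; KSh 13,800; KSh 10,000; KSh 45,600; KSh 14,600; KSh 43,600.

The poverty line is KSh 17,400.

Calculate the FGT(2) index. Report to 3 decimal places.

0.081

Below z: KSh 7,400, KSh 9,000, KSh 10,000, KSh 12,400, KSh 13,800, KSh 14,600 (q = 6 of N = 11).
Gap ratios (z−y)/z: (17400−7400)/17400 = 0.5747; (17400−9000)/17400 = 0.4828; (17400−10000)/17400 = 0.4253; (17400−12400)/17400 = 0.2874; (17400−13800)/17400 = 0.2069; (17400−14600)/17400 = 0.1609.
Squared: 0.3303; 0.2331; 0.1809; 0.0826; 0.0428; 0.0259.
Sum = 0.895495; P₂ = 0.895495 / 11 = 0.081.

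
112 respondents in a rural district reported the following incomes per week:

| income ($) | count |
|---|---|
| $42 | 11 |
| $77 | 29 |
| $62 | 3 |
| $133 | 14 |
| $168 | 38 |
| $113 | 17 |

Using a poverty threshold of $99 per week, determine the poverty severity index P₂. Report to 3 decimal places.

Incomes under z: 11×$42, 3×$62, 29×$77 (q = 43 of N = 112).
Normalized shortfalls: (99−42)/99 = 0.5758 (×11); (99−62)/99 = 0.3737 (×3); (99−77)/99 = 0.2222 (×29).
Squared: 0.3315 (×11); 0.1397 (×3); 0.0494 (×29).
Sum = 5.497602; P₂ = 5.497602 / 112 = 0.049.

0.049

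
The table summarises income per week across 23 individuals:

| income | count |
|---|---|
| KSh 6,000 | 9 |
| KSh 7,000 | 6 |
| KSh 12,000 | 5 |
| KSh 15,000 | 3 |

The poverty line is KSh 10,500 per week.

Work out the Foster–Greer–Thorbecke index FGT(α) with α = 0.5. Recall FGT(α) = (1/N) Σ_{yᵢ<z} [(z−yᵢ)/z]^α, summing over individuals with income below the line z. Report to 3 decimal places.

Incomes under z: 9×KSh 6,000, 6×KSh 7,000 (q = 15 of N = 23).
Gap ratios (z−y)/z: (10500−6000)/10500 = 0.4286 (×9); (10500−7000)/10500 = 0.3333 (×6).
Raised to α = 0.5: 0.65465 (×9); 0.57735 (×6).
Sum = 9.355985; FGT(0.5) = 9.355985 / 23 = 0.407.

0.407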